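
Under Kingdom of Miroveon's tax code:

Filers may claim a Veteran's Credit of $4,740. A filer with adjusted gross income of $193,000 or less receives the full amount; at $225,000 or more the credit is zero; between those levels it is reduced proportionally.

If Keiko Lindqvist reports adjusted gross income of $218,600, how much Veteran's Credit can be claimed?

$948

Veteran's Credit: $218,600 is $25,600 into a $32,000 phase-out range, leaving 6,400/32,000 of the credit: $4,740 × 6,400/32,000 = $948.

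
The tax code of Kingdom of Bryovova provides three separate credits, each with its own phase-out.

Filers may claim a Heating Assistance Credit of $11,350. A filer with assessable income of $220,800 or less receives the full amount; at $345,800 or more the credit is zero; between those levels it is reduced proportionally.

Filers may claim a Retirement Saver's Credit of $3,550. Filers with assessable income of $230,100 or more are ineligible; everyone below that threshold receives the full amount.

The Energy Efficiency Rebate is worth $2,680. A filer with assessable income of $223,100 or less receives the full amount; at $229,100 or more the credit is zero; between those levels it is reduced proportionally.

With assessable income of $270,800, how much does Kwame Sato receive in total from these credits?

$6,810

Heating Assistance Credit: $270,800 is $50,000 into a $125,000 phase-out range, leaving 75,000/125,000 of the credit: $11,350 × 75,000/125,000 = $6,810.
Retirement Saver's Credit: $270,800 meets or exceeds the $230,100 cutoff, so the credit is $0.
Energy Efficiency Rebate: $270,800 is at or above $229,100, so the credit is $0.
Total: $6,810 + $0 + $0 = $6,810.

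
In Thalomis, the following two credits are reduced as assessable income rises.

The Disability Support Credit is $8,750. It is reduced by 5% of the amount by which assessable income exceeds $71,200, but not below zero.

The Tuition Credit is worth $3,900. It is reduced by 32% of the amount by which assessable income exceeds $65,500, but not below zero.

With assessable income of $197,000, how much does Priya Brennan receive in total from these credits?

Disability Support Credit: 5% of the $125,800 excess over $71,200 is $6,290; credit = $8,750 − $6,290 = $2,460.
Tuition Credit: 32% of the $131,500 excess over $65,500 is $42,080 ≥ base, so the credit is $0.
Total: $2,460 + $0 = $2,460.

$2,460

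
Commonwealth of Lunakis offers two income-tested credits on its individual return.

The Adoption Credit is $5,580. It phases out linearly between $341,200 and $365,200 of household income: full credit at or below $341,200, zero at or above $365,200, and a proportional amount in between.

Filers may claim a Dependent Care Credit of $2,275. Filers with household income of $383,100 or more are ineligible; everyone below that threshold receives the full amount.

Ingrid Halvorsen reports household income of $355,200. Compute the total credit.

$4,600

Adoption Credit: $355,200 is $14,000 into a $24,000 phase-out range, leaving 10,000/24,000 of the credit: $5,580 × 10,000/24,000 = $2,325.
Dependent Care Credit: $355,200 is below the $383,100 cutoff, so the full $2,275 applies.
Total: $2,325 + $2,275 = $4,600.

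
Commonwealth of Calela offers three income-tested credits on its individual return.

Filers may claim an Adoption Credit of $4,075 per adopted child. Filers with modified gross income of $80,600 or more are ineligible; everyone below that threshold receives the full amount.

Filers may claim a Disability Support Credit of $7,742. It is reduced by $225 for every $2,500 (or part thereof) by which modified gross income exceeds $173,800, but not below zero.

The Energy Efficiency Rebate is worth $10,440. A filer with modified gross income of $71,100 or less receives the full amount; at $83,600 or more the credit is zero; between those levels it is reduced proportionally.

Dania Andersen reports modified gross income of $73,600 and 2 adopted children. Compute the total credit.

Adoption Credit: base = 2 × $4,075 = $8,150. $73,600 is below the $80,600 cutoff, so the full $8,150 applies.
Disability Support Credit: $73,600 is at or below the $173,800 threshold, so the full $7,742 applies.
Energy Efficiency Rebate: $73,600 is $2,500 into a $12,500 phase-out range, leaving 10,000/12,500 of the credit: $10,440 × 10,000/12,500 = $8,352.
Total: $8,150 + $7,742 + $8,352 = $24,244.

$24,244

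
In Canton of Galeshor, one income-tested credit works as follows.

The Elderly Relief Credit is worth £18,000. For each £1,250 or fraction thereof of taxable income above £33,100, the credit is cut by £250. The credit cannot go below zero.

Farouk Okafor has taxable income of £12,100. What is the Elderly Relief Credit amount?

£18,000

Elderly Relief Credit: £12,100 is at or below the £33,100 threshold, so the full £18,000 applies.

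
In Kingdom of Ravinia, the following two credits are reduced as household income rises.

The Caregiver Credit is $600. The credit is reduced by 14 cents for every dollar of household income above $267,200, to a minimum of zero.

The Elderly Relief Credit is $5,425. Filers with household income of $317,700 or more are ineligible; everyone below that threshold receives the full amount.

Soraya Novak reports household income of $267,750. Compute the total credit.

Caregiver Credit: 14% of the $550 excess over $267,200 is $77; credit = $600 − $77 = $523.
Elderly Relief Credit: $267,750 is below the $317,700 cutoff, so the full $5,425 applies.
Total: $523 + $5,425 = $5,948.

$5,948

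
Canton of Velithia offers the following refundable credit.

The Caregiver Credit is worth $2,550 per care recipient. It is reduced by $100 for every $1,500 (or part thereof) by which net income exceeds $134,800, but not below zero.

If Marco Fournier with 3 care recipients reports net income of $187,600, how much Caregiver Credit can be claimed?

Caregiver Credit: base = 3 × $2,550 = $7,650. income exceeds $134,800 by $52,800, which is 36 full-or-partial $1,500 increments; reduction = 36 × $100 = $3,600, leaving $4,050.

$4,050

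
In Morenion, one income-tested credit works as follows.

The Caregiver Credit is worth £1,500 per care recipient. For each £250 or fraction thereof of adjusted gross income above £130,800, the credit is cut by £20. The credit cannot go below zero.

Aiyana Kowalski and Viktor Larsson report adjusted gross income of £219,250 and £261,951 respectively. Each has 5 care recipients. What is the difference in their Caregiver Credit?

£420

Aiyana (£219,250): Caregiver Credit: base = 5 × £1,500 = £7,500. income exceeds £130,800 by £88,450, which is 354 full-or-partial £250 increments; reduction = 354 × £20 = £7,080, leaving £420.
Viktor (£261,951): Caregiver Credit: base = 5 × £1,500 = £7,500. income exceeds £130,800 by £131,151 → 525 increments × £20 = £10,500 ≥ base, so the credit is £0.
Difference: |£420 − £0| = £420.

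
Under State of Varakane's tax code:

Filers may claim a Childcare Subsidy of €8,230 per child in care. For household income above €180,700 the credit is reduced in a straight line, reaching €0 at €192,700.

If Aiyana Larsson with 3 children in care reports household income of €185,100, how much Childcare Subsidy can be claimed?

Childcare Subsidy: base = 3 × €8,230 = €24,690. €185,100 is €4,400 into a €12,000 phase-out range, leaving 7,600/12,000 of the credit: €24,690 × 7,600/12,000 = €15,637.

€15,637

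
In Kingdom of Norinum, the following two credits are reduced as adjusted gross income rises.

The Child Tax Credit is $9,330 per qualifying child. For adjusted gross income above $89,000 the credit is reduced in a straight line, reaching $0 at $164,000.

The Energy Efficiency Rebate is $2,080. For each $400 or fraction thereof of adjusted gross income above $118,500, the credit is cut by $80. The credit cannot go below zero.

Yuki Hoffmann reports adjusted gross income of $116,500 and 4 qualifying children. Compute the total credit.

Child Tax Credit: base = 4 × $9,330 = $37,320. $116,500 is $27,500 into a $75,000 phase-out range, leaving 47,500/75,000 of the credit: $37,320 × 47,500/75,000 = $23,636.
Energy Efficiency Rebate: $116,500 is at or below the $118,500 threshold, so the full $2,080 applies.
Total: $23,636 + $2,080 = $25,716.

$25,716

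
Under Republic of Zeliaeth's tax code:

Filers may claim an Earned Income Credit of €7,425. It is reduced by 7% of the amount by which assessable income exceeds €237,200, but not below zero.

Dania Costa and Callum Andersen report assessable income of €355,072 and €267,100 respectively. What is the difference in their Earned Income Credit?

Dania (€355,072): Earned Income Credit: 7% of the €117,872 excess over €237,200 is €8,251.04 ≥ base, so the credit is €0.
Callum (€267,100): Earned Income Credit: 7% of the €29,900 excess over €237,200 is €2,093; credit = €7,425 − €2,093 = €5,332.
Difference: |€0 − €5,332| = €5,332.

€5,332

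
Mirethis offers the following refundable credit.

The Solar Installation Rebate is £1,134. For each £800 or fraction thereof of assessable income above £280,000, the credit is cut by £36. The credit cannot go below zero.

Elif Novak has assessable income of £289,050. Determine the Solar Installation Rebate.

£702

Solar Installation Rebate: income exceeds £280,000 by £9,050, which is 12 full-or-partial £800 increments; reduction = 12 × £36 = £432, leaving £702.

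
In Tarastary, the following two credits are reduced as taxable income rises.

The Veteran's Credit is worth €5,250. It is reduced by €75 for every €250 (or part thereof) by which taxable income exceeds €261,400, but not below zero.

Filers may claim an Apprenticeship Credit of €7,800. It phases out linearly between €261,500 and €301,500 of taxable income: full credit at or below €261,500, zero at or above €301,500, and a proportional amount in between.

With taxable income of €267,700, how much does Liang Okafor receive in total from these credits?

Veteran's Credit: income exceeds €261,400 by €6,300, which is 26 full-or-partial €250 increments; reduction = 26 × €75 = €1,950, leaving €3,300.
Apprenticeship Credit: €267,700 is €6,200 into a €40,000 phase-out range, leaving 33,800/40,000 of the credit: €7,800 × 33,800/40,000 = €6,591.
Total: €3,300 + €6,591 = €9,891.

€9,891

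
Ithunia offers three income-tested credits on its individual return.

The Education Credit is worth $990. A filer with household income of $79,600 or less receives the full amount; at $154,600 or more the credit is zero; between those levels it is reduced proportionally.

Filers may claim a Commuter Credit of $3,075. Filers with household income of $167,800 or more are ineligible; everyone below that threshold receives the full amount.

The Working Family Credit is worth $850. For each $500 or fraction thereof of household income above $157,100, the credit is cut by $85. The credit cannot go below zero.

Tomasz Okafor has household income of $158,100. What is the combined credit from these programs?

$3,755

Education Credit: $158,100 is at or above $154,600, so the credit is $0.
Commuter Credit: $158,100 is below the $167,800 cutoff, so the full $3,075 applies.
Working Family Credit: income exceeds $157,100 by $1,000, which is 2 full-or-partial $500 increments; reduction = 2 × $85 = $170, leaving $680.
Total: $0 + $3,075 + $680 = $3,755.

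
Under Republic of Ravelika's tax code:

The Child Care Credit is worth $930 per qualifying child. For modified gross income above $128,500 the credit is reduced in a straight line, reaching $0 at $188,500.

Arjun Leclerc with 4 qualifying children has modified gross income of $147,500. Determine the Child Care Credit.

$2,542

Child Care Credit: base = 4 × $930 = $3,720. $147,500 is $19,000 into a $60,000 phase-out range, leaving 41,000/60,000 of the credit: $3,720 × 41,000/60,000 = $2,542.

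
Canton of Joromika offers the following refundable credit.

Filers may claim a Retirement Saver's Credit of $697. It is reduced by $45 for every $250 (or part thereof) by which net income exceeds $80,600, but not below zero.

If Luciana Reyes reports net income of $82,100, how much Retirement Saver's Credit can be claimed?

Retirement Saver's Credit: income exceeds $80,600 by $1,500, which is 6 full-or-partial $250 increments; reduction = 6 × $45 = $270, leaving $427.

$427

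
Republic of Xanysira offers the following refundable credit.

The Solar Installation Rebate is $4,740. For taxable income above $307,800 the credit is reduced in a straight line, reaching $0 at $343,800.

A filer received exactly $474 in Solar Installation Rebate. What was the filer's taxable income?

$474 is 474/4,740 of the full $4,740, so 4,266/4,740 of the $36,000 range has been used: income = $307,800 + $36,000 × 4,266/4,740 = $340,200.

$340,200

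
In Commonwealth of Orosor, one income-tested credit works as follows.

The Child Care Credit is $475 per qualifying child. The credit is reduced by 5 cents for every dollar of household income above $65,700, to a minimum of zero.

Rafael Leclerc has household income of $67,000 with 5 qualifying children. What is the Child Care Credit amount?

Child Care Credit: base = 5 × $475 = $2,375. 5% of the $1,300 excess over $65,700 is $65; credit = $2,375 − $65 = $2,310.

$2,310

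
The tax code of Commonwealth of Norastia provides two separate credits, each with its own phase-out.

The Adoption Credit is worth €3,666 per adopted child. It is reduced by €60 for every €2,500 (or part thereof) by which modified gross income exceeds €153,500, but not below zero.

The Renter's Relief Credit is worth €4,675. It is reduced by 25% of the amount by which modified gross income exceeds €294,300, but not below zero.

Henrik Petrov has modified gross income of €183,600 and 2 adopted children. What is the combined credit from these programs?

Adoption Credit: base = 2 × €3,666 = €7,332. income exceeds €153,500 by €30,100, which is 13 full-or-partial €2,500 increments; reduction = 13 × €60 = €780, leaving €6,552.
Renter's Relief Credit: €183,600 is at or below the €294,300 threshold, so the full €4,675 applies.
Total: €6,552 + €4,675 = €11,227.

€11,227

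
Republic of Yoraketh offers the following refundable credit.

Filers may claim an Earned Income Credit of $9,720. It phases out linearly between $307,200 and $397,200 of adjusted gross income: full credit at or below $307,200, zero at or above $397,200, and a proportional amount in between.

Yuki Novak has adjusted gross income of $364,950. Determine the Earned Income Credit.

Earned Income Credit: $364,950 is $57,750 into a $90,000 phase-out range, leaving 32,250/90,000 of the credit: $9,720 × 32,250/90,000 = $3,483.

$3,483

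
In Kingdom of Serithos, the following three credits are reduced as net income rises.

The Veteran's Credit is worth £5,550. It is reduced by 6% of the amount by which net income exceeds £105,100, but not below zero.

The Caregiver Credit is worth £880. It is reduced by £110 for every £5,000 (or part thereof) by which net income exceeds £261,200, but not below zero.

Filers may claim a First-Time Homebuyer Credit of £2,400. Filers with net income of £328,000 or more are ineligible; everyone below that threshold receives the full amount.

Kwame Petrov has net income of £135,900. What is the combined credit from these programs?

Veteran's Credit: 6% of the £30,800 excess over £105,100 is £1,848; credit = £5,550 − £1,848 = £3,702.
Caregiver Credit: £135,900 is at or below the £261,200 threshold, so the full £880 applies.
First-Time Homebuyer Credit: £135,900 is below the £328,000 cutoff, so the full £2,400 applies.
Total: £3,702 + £880 + £2,400 = £6,982.

£6,982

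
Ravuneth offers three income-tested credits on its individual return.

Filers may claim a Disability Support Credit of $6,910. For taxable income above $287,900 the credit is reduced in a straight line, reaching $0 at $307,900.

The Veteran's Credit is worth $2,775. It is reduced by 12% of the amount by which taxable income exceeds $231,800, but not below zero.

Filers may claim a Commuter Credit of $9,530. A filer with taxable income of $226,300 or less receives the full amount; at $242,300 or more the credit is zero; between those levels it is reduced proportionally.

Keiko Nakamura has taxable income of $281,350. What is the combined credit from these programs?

Disability Support Credit: $281,350 is at or below the $287,900 threshold, so the full $6,910 applies.
Veteran's Credit: 12% of the $49,550 excess over $231,800 is $5,946 ≥ base, so the credit is $0.
Commuter Credit: $281,350 is at or above $242,300, so the credit is $0.
Total: $6,910 + $0 + $0 = $6,910.

$6,910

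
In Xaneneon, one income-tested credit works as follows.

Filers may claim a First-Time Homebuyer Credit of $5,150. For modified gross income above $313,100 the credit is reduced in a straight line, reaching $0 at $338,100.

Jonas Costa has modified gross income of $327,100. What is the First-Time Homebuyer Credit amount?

First-Time Homebuyer Credit: $327,100 is $14,000 into a $25,000 phase-out range, leaving 11,000/25,000 of the credit: $5,150 × 11,000/25,000 = $2,266.

$2,266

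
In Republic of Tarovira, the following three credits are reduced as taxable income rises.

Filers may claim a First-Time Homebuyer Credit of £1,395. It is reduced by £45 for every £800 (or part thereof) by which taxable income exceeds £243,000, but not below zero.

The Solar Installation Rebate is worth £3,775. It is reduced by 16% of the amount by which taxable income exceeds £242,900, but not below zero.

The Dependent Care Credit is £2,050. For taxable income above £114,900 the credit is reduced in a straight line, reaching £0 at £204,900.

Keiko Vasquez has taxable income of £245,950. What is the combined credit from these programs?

First-Time Homebuyer Credit: income exceeds £243,000 by £2,950, which is 4 full-or-partial £800 increments; reduction = 4 × £45 = £180, leaving £1,215.
Solar Installation Rebate: 16% of the £3,050 excess over £242,900 is £488; credit = £3,775 − £488 = £3,287.
Dependent Care Credit: £245,950 is at or above £204,900, so the credit is £0.
Total: £1,215 + £3,287 + £0 = £4,502.

£4,502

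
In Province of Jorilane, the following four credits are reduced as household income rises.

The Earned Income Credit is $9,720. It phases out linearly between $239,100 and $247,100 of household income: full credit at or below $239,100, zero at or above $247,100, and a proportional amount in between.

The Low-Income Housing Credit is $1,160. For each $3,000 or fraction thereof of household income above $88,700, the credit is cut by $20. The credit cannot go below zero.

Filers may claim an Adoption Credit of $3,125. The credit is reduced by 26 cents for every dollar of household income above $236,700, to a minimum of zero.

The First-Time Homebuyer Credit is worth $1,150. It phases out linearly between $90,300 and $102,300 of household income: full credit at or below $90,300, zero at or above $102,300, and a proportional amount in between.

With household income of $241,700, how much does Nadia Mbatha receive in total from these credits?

Earned Income Credit: $241,700 is $2,600 into a $8,000 phase-out range, leaving 5,400/8,000 of the credit: $9,720 × 5,400/8,000 = $6,561.
Low-Income Housing Credit: income exceeds $88,700 by $153,000, which is 51 full-or-partial $3,000 increments; reduction = 51 × $20 = $1,020, leaving $140.
Adoption Credit: 26% of the $5,000 excess over $236,700 is $1,300; credit = $3,125 − $1,300 = $1,825.
First-Time Homebuyer Credit: $241,700 is at or above $102,300, so the credit is $0.
Total: $6,561 + $140 + $1,825 + $0 = $8,526.

$8,526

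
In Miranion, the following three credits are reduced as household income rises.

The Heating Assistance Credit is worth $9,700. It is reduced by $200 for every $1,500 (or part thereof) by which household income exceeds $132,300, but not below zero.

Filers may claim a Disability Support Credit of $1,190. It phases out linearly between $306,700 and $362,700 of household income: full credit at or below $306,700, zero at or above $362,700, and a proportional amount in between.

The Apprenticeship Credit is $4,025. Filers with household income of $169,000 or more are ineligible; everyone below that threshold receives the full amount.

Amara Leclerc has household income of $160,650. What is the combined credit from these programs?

$11,115

Heating Assistance Credit: income exceeds $132,300 by $28,350, which is 19 full-or-partial $1,500 increments; reduction = 19 × $200 = $3,800, leaving $5,900.
Disability Support Credit: $160,650 is at or below the $306,700 threshold, so the full $1,190 applies.
Apprenticeship Credit: $160,650 is below the $169,000 cutoff, so the full $4,025 applies.
Total: $5,900 + $1,190 + $4,025 = $11,115.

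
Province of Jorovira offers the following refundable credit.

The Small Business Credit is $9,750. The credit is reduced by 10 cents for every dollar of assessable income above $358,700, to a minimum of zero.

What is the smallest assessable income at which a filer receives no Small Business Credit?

The credit falls by 10% of each dollar above $358,700, so it reaches zero when the excess is $9,750 / 10% = $97,500: income = $358,700 + $97,500 = $456,200.

$456,200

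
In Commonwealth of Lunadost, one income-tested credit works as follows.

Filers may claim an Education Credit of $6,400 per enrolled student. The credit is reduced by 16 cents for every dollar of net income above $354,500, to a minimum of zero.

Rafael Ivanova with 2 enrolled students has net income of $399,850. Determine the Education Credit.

$5,544

Education Credit: base = 2 × $6,400 = $12,800. 16% of the $45,350 excess over $354,500 is $7,256; credit = $12,800 − $7,256 = $5,544.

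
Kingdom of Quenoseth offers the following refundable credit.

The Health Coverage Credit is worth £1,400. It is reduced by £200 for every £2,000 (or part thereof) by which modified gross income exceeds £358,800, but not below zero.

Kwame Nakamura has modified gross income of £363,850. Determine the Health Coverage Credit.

£800

Health Coverage Credit: income exceeds £358,800 by £5,050, which is 3 full-or-partial £2,000 increments; reduction = 3 × £200 = £600, leaving £800.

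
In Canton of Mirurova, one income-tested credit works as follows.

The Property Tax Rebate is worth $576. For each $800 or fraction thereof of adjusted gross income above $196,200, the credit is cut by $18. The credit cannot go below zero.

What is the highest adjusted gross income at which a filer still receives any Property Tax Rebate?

$221,000

After 31 increments the reduction is 31 × $18 = $558, leaving $18; one more increment wipes it out. Increment 31 ends at excess 31 × $800 = $24,800, so the highest qualifying income is $196,200 + $24,800 = $221,000.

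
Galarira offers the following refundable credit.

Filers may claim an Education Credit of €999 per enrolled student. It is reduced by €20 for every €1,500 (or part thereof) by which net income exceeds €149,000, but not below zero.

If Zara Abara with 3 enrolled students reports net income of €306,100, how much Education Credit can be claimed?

€897

Education Credit: base = 3 × €999 = €2,997. income exceeds €149,000 by €157,100, which is 105 full-or-partial €1,500 increments; reduction = 105 × €20 = €2,100, leaving €897.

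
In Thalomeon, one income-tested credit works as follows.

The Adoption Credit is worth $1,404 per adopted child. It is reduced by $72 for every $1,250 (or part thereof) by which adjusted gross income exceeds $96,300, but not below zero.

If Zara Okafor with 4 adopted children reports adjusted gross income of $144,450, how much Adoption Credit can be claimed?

$2,808

Adoption Credit: base = 4 × $1,404 = $5,616. income exceeds $96,300 by $48,150, which is 39 full-or-partial $1,250 increments; reduction = 39 × $72 = $2,808, leaving $2,808.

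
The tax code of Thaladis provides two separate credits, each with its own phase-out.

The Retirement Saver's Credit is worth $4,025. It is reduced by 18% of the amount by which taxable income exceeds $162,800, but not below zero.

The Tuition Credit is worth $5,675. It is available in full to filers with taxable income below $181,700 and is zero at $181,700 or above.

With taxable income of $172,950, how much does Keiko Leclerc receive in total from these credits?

Retirement Saver's Credit: 18% of the $10,150 excess over $162,800 is $1,827; credit = $4,025 − $1,827 = $2,198.
Tuition Credit: $172,950 is below the $181,700 cutoff, so the full $5,675 applies.
Total: $2,198 + $5,675 = $7,873.

$7,873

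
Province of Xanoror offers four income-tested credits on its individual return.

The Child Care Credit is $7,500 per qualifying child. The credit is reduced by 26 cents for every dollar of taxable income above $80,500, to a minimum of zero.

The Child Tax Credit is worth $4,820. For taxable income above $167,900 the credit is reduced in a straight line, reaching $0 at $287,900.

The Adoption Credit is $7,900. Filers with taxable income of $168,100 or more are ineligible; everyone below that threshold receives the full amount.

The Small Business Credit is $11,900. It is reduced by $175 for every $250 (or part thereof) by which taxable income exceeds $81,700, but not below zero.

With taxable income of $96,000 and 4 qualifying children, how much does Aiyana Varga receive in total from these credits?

$40,440

Child Care Credit: base = 4 × $7,500 = $30,000. 26% of the $15,500 excess over $80,500 is $4,030; credit = $30,000 − $4,030 = $25,970.
Child Tax Credit: $96,000 is at or below the $167,900 threshold, so the full $4,820 applies.
Adoption Credit: $96,000 is below the $168,100 cutoff, so the full $7,900 applies.
Small Business Credit: income exceeds $81,700 by $14,300, which is 58 full-or-partial $250 increments; reduction = 58 × $175 = $10,150, leaving $1,750.
Total: $25,970 + $4,820 + $7,900 + $1,750 = $40,440.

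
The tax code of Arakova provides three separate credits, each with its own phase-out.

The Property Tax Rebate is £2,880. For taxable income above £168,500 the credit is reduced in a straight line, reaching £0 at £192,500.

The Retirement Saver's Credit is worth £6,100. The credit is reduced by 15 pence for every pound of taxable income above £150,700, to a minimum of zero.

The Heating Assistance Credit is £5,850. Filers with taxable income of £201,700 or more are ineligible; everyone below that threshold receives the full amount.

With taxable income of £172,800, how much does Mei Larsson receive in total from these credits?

£10,999

Property Tax Rebate: £172,800 is £4,300 into a £24,000 phase-out range, leaving 19,700/24,000 of the credit: £2,880 × 19,700/24,000 = £2,364.
Retirement Saver's Credit: 15% of the £22,100 excess over £150,700 is £3,315; credit = £6,100 − £3,315 = £2,785.
Heating Assistance Credit: £172,800 is below the £201,700 cutoff, so the full £5,850 applies.
Total: £2,364 + £2,785 + £5,850 = £10,999.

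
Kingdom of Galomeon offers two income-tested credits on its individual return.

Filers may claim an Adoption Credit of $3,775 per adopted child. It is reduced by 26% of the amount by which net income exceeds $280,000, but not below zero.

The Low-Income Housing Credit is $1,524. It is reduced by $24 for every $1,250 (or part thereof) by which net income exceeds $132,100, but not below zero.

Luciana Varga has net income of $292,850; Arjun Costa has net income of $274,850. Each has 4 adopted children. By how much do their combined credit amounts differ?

$3,341

Luciana ($292,850): Adoption Credit: base = 4 × $3,775 = $15,100. 26% of the $12,850 excess over $280,000 is $3,341; credit = $15,100 − $3,341 = $11,759. Low-Income Housing Credit: income exceeds $132,100 by $160,750 → 129 increments × $24 = $3,096 ≥ base, so the credit is $0. total $11,759 + $0 = $11,759
Arjun ($274,850): Adoption Credit: base = 4 × $3,775 = $15,100. $274,850 is at or below the $280,000 threshold, so the full $15,100 applies. Low-Income Housing Credit: income exceeds $132,100 by $142,750 → 115 increments × $24 = $2,760 ≥ base, so the credit is $0. total $15,100 + $0 = $15,100
Difference: |$11,759 − $15,100| = $3,341.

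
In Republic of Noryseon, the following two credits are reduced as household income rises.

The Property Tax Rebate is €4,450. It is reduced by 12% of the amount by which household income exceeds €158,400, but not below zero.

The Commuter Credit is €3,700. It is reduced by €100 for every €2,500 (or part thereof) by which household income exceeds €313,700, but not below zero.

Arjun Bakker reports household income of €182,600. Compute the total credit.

€5,246

Property Tax Rebate: 12% of the €24,200 excess over €158,400 is €2,904; credit = €4,450 − €2,904 = €1,546.
Commuter Credit: €182,600 is at or below the €313,700 threshold, so the full €3,700 applies.
Total: €1,546 + €3,700 = €5,246.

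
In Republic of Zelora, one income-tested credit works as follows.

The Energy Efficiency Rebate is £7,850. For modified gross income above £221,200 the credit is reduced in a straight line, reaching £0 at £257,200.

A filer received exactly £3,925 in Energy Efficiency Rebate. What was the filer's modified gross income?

£3,925 is 3,925/7,850 of the full £7,850, so 3,925/7,850 of the £36,000 range has been used: income = £221,200 + £36,000 × 3,925/7,850 = £239,200.

£239,200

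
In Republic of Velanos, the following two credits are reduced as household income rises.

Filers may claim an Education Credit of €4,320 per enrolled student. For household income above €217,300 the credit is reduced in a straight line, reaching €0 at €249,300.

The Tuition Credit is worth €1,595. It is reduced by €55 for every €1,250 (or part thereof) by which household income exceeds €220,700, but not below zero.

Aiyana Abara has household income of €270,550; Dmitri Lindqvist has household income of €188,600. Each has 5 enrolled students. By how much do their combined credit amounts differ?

€23,195

Aiyana (€270,550): Education Credit: base = 5 × €4,320 = €21,600. €270,550 is at or above €249,300, so the credit is €0. Tuition Credit: income exceeds €220,700 by €49,850 → 40 increments × €55 = €2,200 ≥ base, so the credit is €0. total €0 + €0 = €0
Dmitri (€188,600): Education Credit: base = 5 × €4,320 = €21,600. €188,600 is at or below the €217,300 threshold, so the full €21,600 applies. Tuition Credit: €188,600 is at or below the €220,700 threshold, so the full €1,595 applies. total €21,600 + €1,595 = €23,195
Difference: |€0 − €23,195| = €23,195.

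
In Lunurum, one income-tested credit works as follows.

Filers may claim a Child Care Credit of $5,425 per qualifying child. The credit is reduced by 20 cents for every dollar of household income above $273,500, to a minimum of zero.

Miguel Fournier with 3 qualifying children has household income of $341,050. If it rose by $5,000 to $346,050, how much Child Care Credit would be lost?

At $341,050 — base = 3 × $5,425 = $16,275. 20% of the $67,550 excess over $273,500 is $13,510; credit = $16,275 − $13,510 = $2,765.
At $346,050 — base = 3 × $5,425 = $16,275. 20% of the $72,550 excess over $273,500 is $14,510; credit = $16,275 − $14,510 = $1,765.
Lost: $2,765 − $1,765 = $1,000.

$1,000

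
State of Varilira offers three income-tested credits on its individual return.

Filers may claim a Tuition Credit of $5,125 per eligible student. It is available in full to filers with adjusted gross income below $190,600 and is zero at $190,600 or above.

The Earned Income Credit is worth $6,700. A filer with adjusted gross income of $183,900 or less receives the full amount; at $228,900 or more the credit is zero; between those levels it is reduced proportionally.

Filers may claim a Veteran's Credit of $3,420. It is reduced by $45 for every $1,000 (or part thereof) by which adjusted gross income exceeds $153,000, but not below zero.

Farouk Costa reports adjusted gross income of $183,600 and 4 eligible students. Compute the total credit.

Tuition Credit: base = 4 × $5,125 = $20,500. $183,600 is below the $190,600 cutoff, so the full $20,500 applies.
Earned Income Credit: $183,600 is at or below the $183,900 threshold, so the full $6,700 applies.
Veteran's Credit: income exceeds $153,000 by $30,600, which is 31 full-or-partial $1,000 increments; reduction = 31 × $45 = $1,395, leaving $2,025.
Total: $20,500 + $6,700 + $2,025 = $29,225.

$29,225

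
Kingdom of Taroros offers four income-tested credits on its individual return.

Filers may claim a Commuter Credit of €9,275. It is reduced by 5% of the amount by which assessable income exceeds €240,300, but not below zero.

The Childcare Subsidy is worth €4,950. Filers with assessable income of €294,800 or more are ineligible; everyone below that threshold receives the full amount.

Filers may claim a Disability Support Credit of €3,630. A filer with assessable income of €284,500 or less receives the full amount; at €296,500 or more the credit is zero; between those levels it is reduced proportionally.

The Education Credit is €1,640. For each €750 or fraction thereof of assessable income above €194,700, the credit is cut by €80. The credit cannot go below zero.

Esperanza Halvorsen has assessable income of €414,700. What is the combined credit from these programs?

Commuter Credit: 5% of the €174,400 excess over €240,300 is €8,720; credit = €9,275 − €8,720 = €555.
Childcare Subsidy: €414,700 meets or exceeds the €294,800 cutoff, so the credit is €0.
Disability Support Credit: €414,700 is at or above €296,500, so the credit is €0.
Education Credit: income exceeds €194,700 by €220,000 → 294 increments × €80 = €23,520 ≥ base, so the credit is €0.
Total: €555 + €0 + €0 + €0 = €555.

€555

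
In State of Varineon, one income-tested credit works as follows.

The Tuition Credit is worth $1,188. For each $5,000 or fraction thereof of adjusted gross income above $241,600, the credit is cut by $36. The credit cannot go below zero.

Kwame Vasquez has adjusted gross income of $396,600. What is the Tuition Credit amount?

Tuition Credit: income exceeds $241,600 by $155,000, which is 31 full-or-partial $5,000 increments; reduction = 31 × $36 = $1,116, leaving $72.

$72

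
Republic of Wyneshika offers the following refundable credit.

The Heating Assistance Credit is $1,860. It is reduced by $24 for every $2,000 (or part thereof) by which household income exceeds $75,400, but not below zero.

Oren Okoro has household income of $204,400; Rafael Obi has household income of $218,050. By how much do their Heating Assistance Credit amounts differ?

Oren ($204,400): Heating Assistance Credit: income exceeds $75,400 by $129,000, which is 65 full-or-partial $2,000 increments; reduction = 65 × $24 = $1,560, leaving $300.
Rafael ($218,050): Heating Assistance Credit: income exceeds $75,400 by $142,650, which is 72 full-or-partial $2,000 increments; reduction = 72 × $24 = $1,728, leaving $132.
Difference: |$300 − $132| = $168.

$168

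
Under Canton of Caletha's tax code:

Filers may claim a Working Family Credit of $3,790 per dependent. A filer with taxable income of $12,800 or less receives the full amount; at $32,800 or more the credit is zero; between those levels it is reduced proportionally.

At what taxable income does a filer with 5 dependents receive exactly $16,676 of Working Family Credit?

Full credit = 5 × $3,790 = $18,950.
$16,676 is 16,676/18,950 of the full $18,950, so 2,274/18,950 of the $20,000 range has been used: income = $12,800 + $20,000 × 2,274/18,950 = $15,200.

$15,200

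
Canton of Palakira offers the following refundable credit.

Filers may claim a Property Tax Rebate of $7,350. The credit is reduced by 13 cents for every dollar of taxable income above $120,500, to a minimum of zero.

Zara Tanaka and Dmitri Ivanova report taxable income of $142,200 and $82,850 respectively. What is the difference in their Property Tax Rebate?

Zara ($142,200): Property Tax Rebate: 13% of the $21,700 excess over $120,500 is $2,821; credit = $7,350 − $2,821 = $4,529.
Dmitri ($82,850): Property Tax Rebate: $82,850 is at or below the $120,500 threshold, so the full $7,350 applies.
Difference: |$4,529 − $7,350| = $2,821.

$2,821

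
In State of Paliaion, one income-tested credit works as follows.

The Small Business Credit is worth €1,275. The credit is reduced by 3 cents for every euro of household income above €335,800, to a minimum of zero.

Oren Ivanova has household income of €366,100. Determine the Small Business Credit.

€366

Small Business Credit: 3% of the €30,300 excess over €335,800 is €909; credit = €1,275 − €909 = €366.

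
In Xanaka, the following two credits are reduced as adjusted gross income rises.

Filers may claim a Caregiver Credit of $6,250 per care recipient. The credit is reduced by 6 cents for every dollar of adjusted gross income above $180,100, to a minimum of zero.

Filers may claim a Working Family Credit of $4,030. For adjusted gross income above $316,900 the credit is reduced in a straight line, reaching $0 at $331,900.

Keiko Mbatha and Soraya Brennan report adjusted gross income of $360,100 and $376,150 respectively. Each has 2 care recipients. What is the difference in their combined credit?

$963

Keiko ($360,100): Caregiver Credit: base = 2 × $6,250 = $12,500. 6% of the $180,000 excess over $180,100 is $10,800; credit = $12,500 − $10,800 = $1,700. Working Family Credit: $360,100 is at or above $331,900, so the credit is $0. total $1,700 + $0 = $1,700
Soraya ($376,150): Caregiver Credit: base = 2 × $6,250 = $12,500. 6% of the $196,050 excess over $180,100 is $11,763; credit = $12,500 − $11,763 = $737. Working Family Credit: $376,150 is at or above $331,900, so the credit is $0. total $737 + $0 = $737
Difference: |$1,700 − $737| = $963.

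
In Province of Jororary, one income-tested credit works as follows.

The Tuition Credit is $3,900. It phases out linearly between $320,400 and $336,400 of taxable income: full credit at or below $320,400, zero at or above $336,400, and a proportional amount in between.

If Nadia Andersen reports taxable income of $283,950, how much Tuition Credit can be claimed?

$3,900

Tuition Credit: $283,950 is at or below the $320,400 threshold, so the full $3,900 applies.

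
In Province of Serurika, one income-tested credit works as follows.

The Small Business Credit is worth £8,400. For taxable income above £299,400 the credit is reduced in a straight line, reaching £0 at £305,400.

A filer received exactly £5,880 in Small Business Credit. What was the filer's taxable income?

£301,200

£5,880 is 5,880/8,400 of the full £8,400, so 2,520/8,400 of the £6,000 range has been used: income = £299,400 + £6,000 × 2,520/8,400 = £301,200.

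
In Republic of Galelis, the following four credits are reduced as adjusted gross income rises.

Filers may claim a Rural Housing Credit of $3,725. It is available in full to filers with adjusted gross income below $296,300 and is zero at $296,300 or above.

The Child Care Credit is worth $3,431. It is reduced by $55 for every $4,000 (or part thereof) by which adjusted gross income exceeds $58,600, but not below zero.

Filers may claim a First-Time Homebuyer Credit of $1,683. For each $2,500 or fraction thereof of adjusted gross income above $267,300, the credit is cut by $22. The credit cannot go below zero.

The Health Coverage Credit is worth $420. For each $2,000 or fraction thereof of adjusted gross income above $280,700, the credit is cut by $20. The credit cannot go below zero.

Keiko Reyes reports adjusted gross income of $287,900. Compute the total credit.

Rural Housing Credit: $287,900 is below the $296,300 cutoff, so the full $3,725 applies.
Child Care Credit: income exceeds $58,600 by $229,300, which is 58 full-or-partial $4,000 increments; reduction = 58 × $55 = $3,190, leaving $241.
First-Time Homebuyer Credit: income exceeds $267,300 by $20,600, which is 9 full-or-partial $2,500 increments; reduction = 9 × $22 = $198, leaving $1,485.
Health Coverage Credit: income exceeds $280,700 by $7,200, which is 4 full-or-partial $2,000 increments; reduction = 4 × $20 = $80, leaving $340.
Total: $3,725 + $241 + $1,485 + $340 = $5,791.

$5,791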